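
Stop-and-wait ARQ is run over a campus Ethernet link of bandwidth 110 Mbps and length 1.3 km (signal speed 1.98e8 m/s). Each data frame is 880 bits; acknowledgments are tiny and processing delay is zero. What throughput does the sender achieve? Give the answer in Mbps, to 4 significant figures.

41.64 Mbps

t_tx = L/R = 880/110000000 = 8e-06 s.
t_prop = 1300/198000000 = 6.56566e-06 s; RTT = 1.31313e-05 s.
Cycle = t_tx + RTT = 2.11313e-05 s.
Throughput = L / cycle = 880 / 2.11313e-05 = 41.64 Mbps.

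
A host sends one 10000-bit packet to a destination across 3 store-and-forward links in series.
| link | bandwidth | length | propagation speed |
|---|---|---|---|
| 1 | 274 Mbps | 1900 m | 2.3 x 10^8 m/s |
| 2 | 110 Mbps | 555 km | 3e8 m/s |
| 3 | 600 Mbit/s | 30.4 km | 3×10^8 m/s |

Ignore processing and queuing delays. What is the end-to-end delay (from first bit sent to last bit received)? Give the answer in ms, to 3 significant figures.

Transmission delays (L/R per hop): 0.0364964, 0.0909091, 0.0166667 ms; sum = 0.144072 ms.
Propagation delays (d/s per hop): 0.00826087, 1.85, 0.101333 ms; sum = 1.95959 ms.
End-to-end = 2.10 ms.

2.10 ms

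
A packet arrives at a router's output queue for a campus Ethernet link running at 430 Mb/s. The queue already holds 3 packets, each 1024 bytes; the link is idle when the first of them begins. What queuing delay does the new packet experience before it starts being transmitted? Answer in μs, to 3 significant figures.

Each queued packet: L/R = 8192/430000000 = 19.0512 μs.
3 queued → 57.1535 μs.
Queuing delay = 57.2 μs.

57.2 μs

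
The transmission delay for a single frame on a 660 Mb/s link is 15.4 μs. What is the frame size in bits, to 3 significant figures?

10200 bits

L = R × t_tx = 660000000 b/s × 1.54e-05 s = 10164 bits.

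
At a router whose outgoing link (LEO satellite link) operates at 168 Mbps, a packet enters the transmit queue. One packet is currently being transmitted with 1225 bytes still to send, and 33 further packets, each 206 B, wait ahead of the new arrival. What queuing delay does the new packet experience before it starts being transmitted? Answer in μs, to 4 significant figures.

Each queued packet: L/R = 1648/168000000 = 9.80952 μs.
33 queued → 323.714 μs.
Plus remaining 9800 bits of current packet: 58.3333 μs.
Queuing delay = 382.0 μs.

382.0 μs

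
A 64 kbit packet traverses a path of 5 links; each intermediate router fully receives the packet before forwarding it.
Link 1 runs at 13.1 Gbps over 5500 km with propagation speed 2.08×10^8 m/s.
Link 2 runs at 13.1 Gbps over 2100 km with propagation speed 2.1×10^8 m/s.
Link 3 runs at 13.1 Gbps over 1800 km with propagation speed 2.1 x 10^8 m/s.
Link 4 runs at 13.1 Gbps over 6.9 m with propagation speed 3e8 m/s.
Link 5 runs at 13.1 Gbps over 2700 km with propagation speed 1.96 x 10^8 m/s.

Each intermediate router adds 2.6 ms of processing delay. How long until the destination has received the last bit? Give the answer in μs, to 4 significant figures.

L = 64000 bits.
Transmission delay per hop = L/R = 64000/13100000000 = 4.8855 μs; 5 hops → 24.4275 μs.
Propagation delays (d/s per hop): 26442.3, 10000, 8571.43, 0.023, 13775.5 μs; sum = 58789.3 μs.
Processing at 4 router(s): 4 × 2.6 ms = 10400 μs.
End-to-end = 69210 μs.

69210 μs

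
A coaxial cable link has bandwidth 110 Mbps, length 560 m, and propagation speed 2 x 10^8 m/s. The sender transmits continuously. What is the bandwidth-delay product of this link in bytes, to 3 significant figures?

38.5 bytes

Propagation delay = 560 / 200000000 = 2.8e-06 s.
BDP = R × t_prop = 110000000 × 2.8e-06 = 308 bits.
In bytes: 308/8 = 38.5 bytes.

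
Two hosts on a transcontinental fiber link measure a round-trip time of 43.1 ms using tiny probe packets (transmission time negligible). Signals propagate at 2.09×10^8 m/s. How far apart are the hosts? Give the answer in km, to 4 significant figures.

4504 km

One-way propagation = RTT/2 = 21.55 ms.
d = s × t = 209000000 × 0.02155 = 4504 km.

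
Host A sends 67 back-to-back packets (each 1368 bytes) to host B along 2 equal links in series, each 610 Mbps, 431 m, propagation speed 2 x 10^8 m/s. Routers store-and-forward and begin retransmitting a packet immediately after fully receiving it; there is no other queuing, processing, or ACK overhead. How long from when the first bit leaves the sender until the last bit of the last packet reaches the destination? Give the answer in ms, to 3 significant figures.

Per-hop transmission t_tx = L/R = 10944/610000000 = 0.017941 ms.
Per-hop propagation t_prop = 431/200000000 = 0.002155 ms.
Pipeline fill: first packet needs 2·t_tx to clear all hops; remaining 66 packets each add one t_tx.
Total = (2+67-1)·t_tx + 2·t_prop = 68·0.017941 + 2·0.002155 = 1.22 ms.

1.22 ms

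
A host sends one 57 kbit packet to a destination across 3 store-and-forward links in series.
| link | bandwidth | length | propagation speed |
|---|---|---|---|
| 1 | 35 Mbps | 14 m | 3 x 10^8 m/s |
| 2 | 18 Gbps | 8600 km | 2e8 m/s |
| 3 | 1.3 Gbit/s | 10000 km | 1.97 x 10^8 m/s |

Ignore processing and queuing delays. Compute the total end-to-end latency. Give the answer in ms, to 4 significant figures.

95.44 ms

L = 57000 bits.
Transmission delays (L/R per hop): 1.62857, 0.00316667, 0.0438462 ms; sum = 1.67558 ms.
Propagation delays (d/s per hop): 4.66667e-05, 43, 50.7614 ms; sum = 93.7615 ms.
End-to-end = 95.44 ms.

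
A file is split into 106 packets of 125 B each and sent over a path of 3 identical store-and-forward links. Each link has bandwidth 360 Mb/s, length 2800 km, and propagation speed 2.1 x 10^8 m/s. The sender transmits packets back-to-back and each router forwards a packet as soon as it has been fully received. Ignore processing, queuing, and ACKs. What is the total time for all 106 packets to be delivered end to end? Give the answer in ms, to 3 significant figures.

40.3 ms

Per-hop transmission t_tx = L/R = 1000/360000000 = 0.00277778 ms.
Per-hop propagation t_prop = 2800000/210000000 = 13.3333 ms.
Pipeline fill: first packet needs 3·t_tx to clear all hops; remaining 105 packets each add one t_tx.
Total = (3+106-1)·t_tx + 3·t_prop = 108·0.00277778 + 3·13.3333 = 40.3 ms.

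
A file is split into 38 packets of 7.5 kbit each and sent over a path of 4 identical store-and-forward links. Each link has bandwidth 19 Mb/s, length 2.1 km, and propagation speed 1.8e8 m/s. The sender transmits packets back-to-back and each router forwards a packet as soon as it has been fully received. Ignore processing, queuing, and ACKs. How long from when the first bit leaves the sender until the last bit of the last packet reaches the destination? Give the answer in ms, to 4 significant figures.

Per-hop transmission t_tx = L/R = 7500/19000000 = 0.394737 ms.
Per-hop propagation t_prop = 2100/180000000 = 0.0116667 ms.
Pipeline fill: first packet needs 4·t_tx to clear all hops; remaining 37 packets each add one t_tx.
Total = (4+38-1)·t_tx + 4·t_prop = 41·0.394737 + 4·0.0116667 = 16.23 ms.

16.23 ms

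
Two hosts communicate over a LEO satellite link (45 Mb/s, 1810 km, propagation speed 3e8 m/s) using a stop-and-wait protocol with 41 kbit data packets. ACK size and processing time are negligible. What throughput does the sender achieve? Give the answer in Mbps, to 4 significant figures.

3.159 Mbps

t_tx = L/R = 41000/45000000 = 0.000911111 s.
t_prop = 1810000/300000000 = 0.00603333 s; RTT = 0.0120667 s.
Cycle = t_tx + RTT = 0.0129778 s.
Throughput = L / cycle = 41000 / 0.0129778 = 3.159 Mbps.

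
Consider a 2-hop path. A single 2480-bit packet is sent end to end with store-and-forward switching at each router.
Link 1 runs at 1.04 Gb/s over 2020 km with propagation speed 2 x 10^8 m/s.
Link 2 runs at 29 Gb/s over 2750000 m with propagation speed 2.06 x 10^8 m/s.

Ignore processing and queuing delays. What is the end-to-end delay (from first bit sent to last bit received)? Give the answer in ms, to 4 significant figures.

Transmission delays (L/R per hop): 0.00238462, 8.55172e-05 ms; sum = 0.00247013 ms.
Propagation delays (d/s per hop): 10.1, 13.3495 ms; sum = 23.4495 ms.
End-to-end = 23.45 ms.

23.45 ms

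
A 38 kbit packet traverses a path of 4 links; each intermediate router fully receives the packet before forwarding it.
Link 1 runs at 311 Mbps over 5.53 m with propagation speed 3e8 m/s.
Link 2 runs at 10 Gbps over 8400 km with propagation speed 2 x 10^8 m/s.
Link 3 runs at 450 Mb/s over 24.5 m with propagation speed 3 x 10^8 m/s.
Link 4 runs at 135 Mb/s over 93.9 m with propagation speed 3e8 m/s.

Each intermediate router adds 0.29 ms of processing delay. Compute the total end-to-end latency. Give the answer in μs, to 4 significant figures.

43360 μs

L = 38000 bits.
Transmission delays (L/R per hop): 122.186, 3.8, 84.4444, 281.481 μs; sum = 491.912 μs.
Propagation delays (d/s per hop): 0.0184333, 42000, 0.0816667, 0.313 μs; sum = 42000.4 μs.
Processing at 3 router(s): 3 × 0.29 ms = 870 μs.
End-to-end = 43360 μs.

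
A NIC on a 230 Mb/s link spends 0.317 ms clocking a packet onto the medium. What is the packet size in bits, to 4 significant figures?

72910 bits

L = R × t_tx = 230000000 b/s × 0.000317 s = 72910 bits.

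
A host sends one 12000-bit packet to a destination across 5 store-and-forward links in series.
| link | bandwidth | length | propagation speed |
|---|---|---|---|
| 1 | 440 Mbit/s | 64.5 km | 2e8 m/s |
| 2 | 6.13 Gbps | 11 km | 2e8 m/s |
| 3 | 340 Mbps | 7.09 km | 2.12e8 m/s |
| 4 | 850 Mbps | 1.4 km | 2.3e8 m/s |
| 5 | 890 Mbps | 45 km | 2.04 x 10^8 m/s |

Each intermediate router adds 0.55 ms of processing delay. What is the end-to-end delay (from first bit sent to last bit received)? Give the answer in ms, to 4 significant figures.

2.930 ms

Transmission delays (L/R per hop): 0.0272727, 0.00195759, 0.0352941, 0.0141176, 0.0134831 ms; sum = 0.0921252 ms.
Propagation delays (d/s per hop): 0.3225, 0.055, 0.0334434, 0.00608696, 0.220588 ms; sum = 0.637619 ms.
Processing at 4 router(s): 4 × 0.55 ms = 2.2 ms.
End-to-end = 2.930 ms.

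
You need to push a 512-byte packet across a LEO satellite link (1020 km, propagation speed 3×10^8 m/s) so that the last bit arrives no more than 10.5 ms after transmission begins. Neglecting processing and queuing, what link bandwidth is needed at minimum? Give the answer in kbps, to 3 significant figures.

L = 4096 bits.
Propagation delay = 1020000 / 300000000 = 3.4 ms.
Transmission budget = 10.5 − 3.4 = 7.1 ms.
R ≥ L / t_tx = 4096 bits / 0.0071 s = 577 kbps.

577 kbps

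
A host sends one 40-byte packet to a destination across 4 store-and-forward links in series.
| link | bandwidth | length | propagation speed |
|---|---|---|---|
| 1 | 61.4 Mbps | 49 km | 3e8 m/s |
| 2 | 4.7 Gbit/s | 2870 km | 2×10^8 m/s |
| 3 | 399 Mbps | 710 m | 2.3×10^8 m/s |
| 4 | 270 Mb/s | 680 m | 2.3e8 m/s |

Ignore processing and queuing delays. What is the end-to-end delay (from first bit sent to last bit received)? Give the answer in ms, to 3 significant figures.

14.5 ms

L = 40 × 8 = 320 bits.
Transmission delays (L/R per hop): 0.00521173, 6.80851e-05, 0.000802005, 0.00118519 ms; sum = 0.007267 ms.
Propagation delays (d/s per hop): 0.163333, 14.35, 0.00308696, 0.00295652 ms; sum = 14.5194 ms.
End-to-end = 14.5 ms.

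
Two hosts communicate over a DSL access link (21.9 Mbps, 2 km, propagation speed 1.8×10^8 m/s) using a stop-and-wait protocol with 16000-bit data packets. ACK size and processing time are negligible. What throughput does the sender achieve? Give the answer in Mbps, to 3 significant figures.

21.3 Mbps

t_tx = L/R = 16000/21900000 = 0.000730594 s.
t_prop = 2000/180000000 = 1.11111e-05 s; RTT = 2.22222e-05 s.
Cycle = t_tx + RTT = 0.000752816 s.
Throughput = L / cycle = 16000 / 0.000752816 = 21.3 Mbps.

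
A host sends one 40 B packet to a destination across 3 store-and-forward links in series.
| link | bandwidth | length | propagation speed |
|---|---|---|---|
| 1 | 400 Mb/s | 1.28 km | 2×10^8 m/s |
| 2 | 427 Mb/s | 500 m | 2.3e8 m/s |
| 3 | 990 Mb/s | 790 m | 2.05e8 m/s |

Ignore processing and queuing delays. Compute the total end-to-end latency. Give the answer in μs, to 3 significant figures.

L = 40 × 8 = 320 bits.
Transmission delays (L/R per hop): 0.8, 0.749415, 0.323232 μs; sum = 1.87265 μs.
Propagation delays (d/s per hop): 6.4, 2.17391, 3.85366 μs; sum = 12.4276 μs.
End-to-end = 14.3 μs.

14.3 μs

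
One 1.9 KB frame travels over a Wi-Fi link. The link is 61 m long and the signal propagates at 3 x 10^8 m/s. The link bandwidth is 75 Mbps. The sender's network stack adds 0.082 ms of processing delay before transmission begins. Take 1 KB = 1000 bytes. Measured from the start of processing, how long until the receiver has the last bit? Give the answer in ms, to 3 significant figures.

0.285 ms

L = 15200 bits.
Transmission delay = L/R = 15200 / 75000000 = 0.202667 ms.
Propagation delay = d/s = 61 m / 300000000 m/s = 0.000203333 ms.
Plus processing delay 0.082 ms = 0.082 ms.
Total = 0.285 ms.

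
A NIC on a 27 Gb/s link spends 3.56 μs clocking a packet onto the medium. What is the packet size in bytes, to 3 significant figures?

12000 bytes

L = R × t_tx = 27000000000 b/s × 3.56e-06 s = 96120 bits.
In bytes: 96120 / 8 = 12000 bytes.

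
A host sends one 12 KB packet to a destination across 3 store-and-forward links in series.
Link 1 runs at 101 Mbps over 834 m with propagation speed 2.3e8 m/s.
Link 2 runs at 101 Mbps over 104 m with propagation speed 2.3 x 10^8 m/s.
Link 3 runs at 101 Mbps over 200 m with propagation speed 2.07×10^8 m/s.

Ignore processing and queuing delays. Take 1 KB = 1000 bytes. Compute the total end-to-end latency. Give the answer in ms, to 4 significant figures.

2.857 ms

L = 96000 bits.
Transmission delay per hop = L/R = 96000/101000000 = 0.950495 ms; 3 hops → 2.85149 ms.
Propagation delays (d/s per hop): 0.00362609, 0.000452174, 0.000966184 ms; sum = 0.00504444 ms.
End-to-end = 2.857 ms.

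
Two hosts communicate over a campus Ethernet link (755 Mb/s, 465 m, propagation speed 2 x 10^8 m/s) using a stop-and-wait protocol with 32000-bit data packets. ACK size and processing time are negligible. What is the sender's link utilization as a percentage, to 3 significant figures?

90.1 %

t_tx = L/R = 32000/755000000 = 4.23841e-05 s.
t_prop = 465/200000000 = 2.325e-06 s; RTT = 4.65e-06 s.
Cycle = t_tx + RTT = 4.70341e-05 s.
Utilization = t_tx / cycle = 4.23841e-05/4.70341e-05 = 90.1 %.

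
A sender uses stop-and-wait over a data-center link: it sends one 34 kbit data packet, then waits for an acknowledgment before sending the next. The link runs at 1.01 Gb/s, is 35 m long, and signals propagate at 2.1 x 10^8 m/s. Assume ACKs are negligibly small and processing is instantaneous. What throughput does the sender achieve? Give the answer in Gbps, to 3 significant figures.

t_tx = L/R = 34000/1010000000 = 3.36634e-05 s.
t_prop = 35/210000000 = 1.66667e-07 s; RTT = 3.33333e-07 s.
Cycle = t_tx + RTT = 3.39967e-05 s.
Throughput = L / cycle = 34000 / 3.39967e-05 = 1.00 Gbps.

1.00 Gbps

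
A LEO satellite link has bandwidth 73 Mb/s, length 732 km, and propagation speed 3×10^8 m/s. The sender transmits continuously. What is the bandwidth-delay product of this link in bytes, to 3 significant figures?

Propagation delay = 732000 / 300000000 = 0.00244 s.
BDP = R × t_prop = 73000000 × 0.00244 = 178120 bits.
In bytes: 178120/8 = 22300 bytes.

22300 bytes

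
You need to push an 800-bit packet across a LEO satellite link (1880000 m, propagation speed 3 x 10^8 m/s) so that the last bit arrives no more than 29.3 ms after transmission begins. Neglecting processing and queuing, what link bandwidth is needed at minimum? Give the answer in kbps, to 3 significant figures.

34.7 kbps

Propagation delay = 1880000 / 300000000 = 6.26667 ms.
Transmission budget = 29.3 − 6.26667 = 23.0333 ms.
R ≥ L / t_tx = 800 bits / 0.0230333 s = 34.7 kbps.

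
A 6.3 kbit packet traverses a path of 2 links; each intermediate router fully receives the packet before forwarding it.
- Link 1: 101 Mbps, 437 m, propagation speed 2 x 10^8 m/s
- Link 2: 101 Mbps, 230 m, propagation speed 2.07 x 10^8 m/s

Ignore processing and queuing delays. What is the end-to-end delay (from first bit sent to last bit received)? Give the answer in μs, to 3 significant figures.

L = 6300 bits.
Transmission delay per hop = L/R = 6300/101000000 = 62.3762 μs; 2 hops → 124.752 μs.
Propagation delays (d/s per hop): 2.185, 1.11111 μs; sum = 3.29611 μs.
End-to-end = 128 μs.

128 μs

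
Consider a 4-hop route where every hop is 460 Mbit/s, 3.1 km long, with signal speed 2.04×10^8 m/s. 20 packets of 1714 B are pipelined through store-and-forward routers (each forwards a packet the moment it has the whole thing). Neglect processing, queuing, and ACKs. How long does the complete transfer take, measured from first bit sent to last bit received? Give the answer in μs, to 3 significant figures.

746 μs

Per-hop transmission t_tx = L/R = 13712/460000000 = 29.8087 μs.
Per-hop propagation t_prop = 3100/204000000 = 15.1961 μs.
Pipeline fill: first packet needs 4·t_tx to clear all hops; remaining 19 packets each add one t_tx.
Total = (4+20-1)·t_tx + 4·t_prop = 23·29.8087 + 4·15.1961 = 746 μs.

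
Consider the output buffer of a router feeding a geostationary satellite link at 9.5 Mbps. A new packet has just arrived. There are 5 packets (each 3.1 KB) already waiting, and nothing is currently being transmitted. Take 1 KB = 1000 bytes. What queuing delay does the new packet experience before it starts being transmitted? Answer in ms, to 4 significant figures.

13.05 ms

Each queued packet: L/R = 24800/9500000 = 2.61053 ms.
5 queued → 13.0526 ms.
Queuing delay = 13.05 ms.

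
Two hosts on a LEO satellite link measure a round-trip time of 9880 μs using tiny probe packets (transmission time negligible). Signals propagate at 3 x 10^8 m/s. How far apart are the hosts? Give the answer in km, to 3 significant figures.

1480 km

One-way propagation = RTT/2 = 4940 μs.
d = s × t = 300000000 × 0.00494 = 1480 km.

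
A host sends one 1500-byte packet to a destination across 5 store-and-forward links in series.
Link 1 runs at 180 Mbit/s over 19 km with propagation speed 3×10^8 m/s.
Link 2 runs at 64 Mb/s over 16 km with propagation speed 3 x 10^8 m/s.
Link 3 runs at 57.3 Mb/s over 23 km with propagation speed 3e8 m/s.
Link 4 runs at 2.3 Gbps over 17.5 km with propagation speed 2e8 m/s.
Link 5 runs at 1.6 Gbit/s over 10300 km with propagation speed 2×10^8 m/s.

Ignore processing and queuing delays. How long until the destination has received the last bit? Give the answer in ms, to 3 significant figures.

52.3 ms

L = 1500 × 8 = 12000 bits.
Transmission delays (L/R per hop): 0.0666667, 0.1875, 0.209424, 0.00521739, 0.0075 ms; sum = 0.476308 ms.
Propagation delays (d/s per hop): 0.0633333, 0.0533333, 0.0766667, 0.0875, 51.5 ms; sum = 51.7808 ms.
End-to-end = 52.3 ms.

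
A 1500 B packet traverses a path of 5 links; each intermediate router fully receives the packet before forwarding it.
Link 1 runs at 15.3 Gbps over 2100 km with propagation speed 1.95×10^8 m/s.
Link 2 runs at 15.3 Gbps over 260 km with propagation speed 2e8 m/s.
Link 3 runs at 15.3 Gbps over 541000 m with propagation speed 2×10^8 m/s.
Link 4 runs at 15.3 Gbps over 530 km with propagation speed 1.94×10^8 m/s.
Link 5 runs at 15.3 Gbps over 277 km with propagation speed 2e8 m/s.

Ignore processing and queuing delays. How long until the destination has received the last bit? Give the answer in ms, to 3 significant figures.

18.9 ms

L = 1500 × 8 = 12000 bits.
Transmission delay per hop = L/R = 12000/15300000000 = 0.000784314 ms; 5 hops → 0.00392157 ms.
Propagation delays (d/s per hop): 10.7692, 1.3, 2.705, 2.73196, 1.385 ms; sum = 18.8912 ms.
End-to-end = 18.9 ms.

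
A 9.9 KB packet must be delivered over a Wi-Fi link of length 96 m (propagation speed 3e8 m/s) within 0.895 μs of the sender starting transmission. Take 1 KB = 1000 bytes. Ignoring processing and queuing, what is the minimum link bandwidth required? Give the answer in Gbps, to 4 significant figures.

137.7 Gbps

L = 79200 bits.
Propagation delay = 96 / 300000000 = 0.32 μs.
Transmission budget = 0.895 − 0.32 = 0.575 μs.
R ≥ L / t_tx = 79200 bits / 5.75e-07 s = 137.7 Gbps.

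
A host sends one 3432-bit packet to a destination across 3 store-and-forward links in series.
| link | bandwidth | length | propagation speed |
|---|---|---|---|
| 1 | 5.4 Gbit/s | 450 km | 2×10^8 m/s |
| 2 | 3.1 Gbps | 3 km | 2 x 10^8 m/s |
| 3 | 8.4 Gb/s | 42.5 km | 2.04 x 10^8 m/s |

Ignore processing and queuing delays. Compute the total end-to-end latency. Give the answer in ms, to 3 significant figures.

2.48 ms

Transmission delays (L/R per hop): 0.000635556, 0.0011071, 0.000408571 ms; sum = 0.00215122 ms.
Propagation delays (d/s per hop): 2.25, 0.015, 0.208333 ms; sum = 2.47333 ms.
End-to-end = 2.48 ms.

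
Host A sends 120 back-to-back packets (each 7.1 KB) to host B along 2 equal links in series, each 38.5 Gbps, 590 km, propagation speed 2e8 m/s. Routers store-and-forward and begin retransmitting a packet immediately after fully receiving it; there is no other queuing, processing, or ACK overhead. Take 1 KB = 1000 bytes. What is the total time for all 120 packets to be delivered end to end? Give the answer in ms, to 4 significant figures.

6.079 ms

Per-hop transmission t_tx = L/R = 56800/38500000000 = 0.00147532 ms.
Per-hop propagation t_prop = 590000/200000000 = 2.95 ms.
Pipeline fill: first packet needs 2·t_tx to clear all hops; remaining 119 packets each add one t_tx.
Total = (2+120-1)·t_tx + 2·t_prop = 121·0.00147532 + 2·2.95 = 6.079 ms.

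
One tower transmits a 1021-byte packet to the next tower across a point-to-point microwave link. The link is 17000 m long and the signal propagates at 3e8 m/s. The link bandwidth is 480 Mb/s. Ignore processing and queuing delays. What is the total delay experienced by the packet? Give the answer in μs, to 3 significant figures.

73.7 μs

L = 1021 × 8 = 8168 bits.
Transmission delay = L/R = 8168 / 480000000 = 17.0167 μs.
Propagation delay = d/s = 17000 m / 300000000 m/s = 56.6667 μs.
Total = 73.7 μs.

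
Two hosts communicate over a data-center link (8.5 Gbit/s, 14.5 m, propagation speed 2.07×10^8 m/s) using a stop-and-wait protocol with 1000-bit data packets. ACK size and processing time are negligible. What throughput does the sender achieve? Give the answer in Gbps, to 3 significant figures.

3.88 Gbps

t_tx = L/R = 1000/8500000000 = 1.17647e-07 s.
t_prop = 14.5/2.07e+08 = 7.00483e-08 s; RTT = 1.40097e-07 s.
Cycle = t_tx + RTT = 2.57744e-07 s.
Throughput = L / cycle = 1000 / 2.57744e-07 = 3.88 Gbps.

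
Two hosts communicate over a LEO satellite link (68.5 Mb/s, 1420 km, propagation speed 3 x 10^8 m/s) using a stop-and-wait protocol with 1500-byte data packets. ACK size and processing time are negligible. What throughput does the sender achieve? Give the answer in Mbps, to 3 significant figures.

t_tx = L/R = 12000/68500000 = 0.000175182 s.
t_prop = 1420000/300000000 = 0.00473333 s; RTT = 0.00946667 s.
Cycle = t_tx + RTT = 0.00964185 s.
Throughput = L / cycle = 12000 / 0.00964185 = 1.24 Mbps.

1.24 Mbps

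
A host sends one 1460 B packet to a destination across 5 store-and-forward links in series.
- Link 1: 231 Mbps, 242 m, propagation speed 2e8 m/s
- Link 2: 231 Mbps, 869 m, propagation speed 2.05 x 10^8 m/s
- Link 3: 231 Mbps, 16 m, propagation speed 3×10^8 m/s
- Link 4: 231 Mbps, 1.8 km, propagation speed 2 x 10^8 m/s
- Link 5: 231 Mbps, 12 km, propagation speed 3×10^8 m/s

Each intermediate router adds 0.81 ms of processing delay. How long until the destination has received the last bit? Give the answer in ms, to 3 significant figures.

L = 1460 × 8 = 11680 bits.
Transmission delay per hop = L/R = 11680/231000000 = 0.0505628 ms; 5 hops → 0.252814 ms.
Propagation delays (d/s per hop): 0.00121, 0.00423902, 5.33333e-05, 0.009, 0.04 ms; sum = 0.0545024 ms.
Processing at 4 router(s): 4 × 0.81 ms = 3.24 ms.
End-to-end = 3.55 ms.

3.55 ms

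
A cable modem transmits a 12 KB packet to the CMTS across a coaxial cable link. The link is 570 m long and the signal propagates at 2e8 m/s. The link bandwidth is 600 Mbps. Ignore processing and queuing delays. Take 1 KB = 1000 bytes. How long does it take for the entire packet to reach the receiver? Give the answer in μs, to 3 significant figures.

163 μs

L = 96000 bits.
Transmission delay = L/R = 96000 / 600000000 = 160 μs.
Propagation delay = d/s = 570 m / 200000000 m/s = 2.85 μs.
Total = 163 μs.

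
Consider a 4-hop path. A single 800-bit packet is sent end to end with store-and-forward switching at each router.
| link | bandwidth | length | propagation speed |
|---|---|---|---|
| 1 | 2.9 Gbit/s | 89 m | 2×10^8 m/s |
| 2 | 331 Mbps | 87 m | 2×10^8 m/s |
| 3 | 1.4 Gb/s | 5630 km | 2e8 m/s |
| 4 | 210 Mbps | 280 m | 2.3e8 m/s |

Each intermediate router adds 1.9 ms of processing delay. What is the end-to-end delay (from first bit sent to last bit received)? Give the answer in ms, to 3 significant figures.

Transmission delays (L/R per hop): 0.000275862, 0.00241692, 0.000571429, 0.00380952 ms; sum = 0.00707373 ms.
Propagation delays (d/s per hop): 0.000445, 0.000435, 28.15, 0.00121739 ms; sum = 28.1521 ms.
Processing at 3 router(s): 3 × 1.9 ms = 5.7 ms.
End-to-end = 33.9 ms.

33.9 ms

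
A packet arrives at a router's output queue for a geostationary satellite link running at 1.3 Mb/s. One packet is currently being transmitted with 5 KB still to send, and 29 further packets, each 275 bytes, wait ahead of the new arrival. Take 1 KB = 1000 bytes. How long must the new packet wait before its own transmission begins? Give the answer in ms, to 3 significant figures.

Each queued packet: L/R = 2200/1300000 = 1.69231 ms.
29 queued → 49.0769 ms.
Plus remaining 40000 bits of current packet: 30.7692 ms.
Queuing delay = 79.8 ms.

79.8 ms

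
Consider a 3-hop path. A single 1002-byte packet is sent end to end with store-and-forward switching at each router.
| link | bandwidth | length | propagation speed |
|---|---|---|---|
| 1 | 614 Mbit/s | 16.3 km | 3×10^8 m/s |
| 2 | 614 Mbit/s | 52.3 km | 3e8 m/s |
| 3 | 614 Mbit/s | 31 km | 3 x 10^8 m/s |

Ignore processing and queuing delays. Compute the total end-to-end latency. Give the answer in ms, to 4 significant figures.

L = 1002 × 8 = 8016 bits.
Transmission delay per hop = L/R = 8016/614000000 = 0.0130554 ms; 3 hops → 0.0391661 ms.
Propagation delays (d/s per hop): 0.0543333, 0.174333, 0.103333 ms; sum = 0.332 ms.
End-to-end = 0.3712 ms.

0.3712 ms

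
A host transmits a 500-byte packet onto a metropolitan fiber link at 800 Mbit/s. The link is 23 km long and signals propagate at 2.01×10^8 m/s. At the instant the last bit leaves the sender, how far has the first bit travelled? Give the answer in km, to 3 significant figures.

1.01 km

t_tx = L/R = 4000/800000000 = 5e-06 s.
Distance = s × t_tx = 2.01e+08 × 5e-06 = 1.01 km.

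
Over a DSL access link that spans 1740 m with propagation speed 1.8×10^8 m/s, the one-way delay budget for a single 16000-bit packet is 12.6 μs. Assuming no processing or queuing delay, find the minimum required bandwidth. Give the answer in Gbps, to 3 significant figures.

Propagation delay = 1740 / 180000000 = 9.66667 μs.
Transmission budget = 12.6 − 9.66667 = 2.93333 μs.
R ≥ L / t_tx = 16000 bits / 2.93333e-06 s = 5.45 Gbps.

5.45 Gbps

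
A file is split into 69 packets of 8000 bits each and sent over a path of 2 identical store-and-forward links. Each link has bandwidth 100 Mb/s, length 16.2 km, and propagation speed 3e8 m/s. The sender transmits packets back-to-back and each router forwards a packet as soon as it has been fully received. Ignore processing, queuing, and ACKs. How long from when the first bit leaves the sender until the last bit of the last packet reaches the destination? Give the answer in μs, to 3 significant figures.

Per-hop transmission t_tx = L/R = 8000/100000000 = 80 μs.
Per-hop propagation t_prop = 16200/300000000 = 54 μs.
Pipeline fill: first packet needs 2·t_tx to clear all hops; remaining 68 packets each add one t_tx.
Total = (2+69-1)·t_tx + 2·t_prop = 70·80 + 2·54 = 5710 μs.

5710 μs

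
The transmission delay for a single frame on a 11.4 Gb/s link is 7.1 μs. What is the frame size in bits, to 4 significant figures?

80940 bits

L = R × t_tx = 11400000000 b/s × 7.1e-06 s = 80940 bits.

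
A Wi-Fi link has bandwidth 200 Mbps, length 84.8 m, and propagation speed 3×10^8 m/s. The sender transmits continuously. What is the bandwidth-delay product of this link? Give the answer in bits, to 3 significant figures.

56.5 bits

Propagation delay = 84.8 / 300000000 = 2.82667e-07 s.
BDP = R × t_prop = 200000000 × 2.82667e-07 = 56.5333 bits.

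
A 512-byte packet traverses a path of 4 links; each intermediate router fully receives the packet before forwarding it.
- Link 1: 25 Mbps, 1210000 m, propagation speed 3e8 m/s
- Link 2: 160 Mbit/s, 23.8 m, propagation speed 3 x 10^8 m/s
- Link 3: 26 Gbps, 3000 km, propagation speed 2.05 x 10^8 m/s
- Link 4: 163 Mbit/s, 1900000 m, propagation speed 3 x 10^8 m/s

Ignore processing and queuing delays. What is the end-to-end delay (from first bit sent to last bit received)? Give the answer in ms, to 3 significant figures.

L = 512 × 8 = 4096 bits.
Transmission delays (L/R per hop): 0.16384, 0.0256, 0.000157538, 0.0251288 ms; sum = 0.214726 ms.
Propagation delays (d/s per hop): 4.03333, 7.93333e-05, 14.6341, 6.33333 ms; sum = 25.0009 ms.
End-to-end = 25.2 ms.

25.2 ms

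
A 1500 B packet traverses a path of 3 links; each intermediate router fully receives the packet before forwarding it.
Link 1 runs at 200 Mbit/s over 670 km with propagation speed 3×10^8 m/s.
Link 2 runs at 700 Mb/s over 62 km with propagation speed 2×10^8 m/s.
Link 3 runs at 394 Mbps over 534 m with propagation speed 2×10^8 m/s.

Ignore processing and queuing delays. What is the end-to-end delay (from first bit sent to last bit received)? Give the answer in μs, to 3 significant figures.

L = 1500 × 8 = 12000 bits.
Transmission delays (L/R per hop): 60, 17.1429, 30.4569 μs; sum = 107.6 μs.
Propagation delays (d/s per hop): 2233.33, 310, 2.67 μs; sum = 2546 μs.
End-to-end = 2650 μs.

2650 μs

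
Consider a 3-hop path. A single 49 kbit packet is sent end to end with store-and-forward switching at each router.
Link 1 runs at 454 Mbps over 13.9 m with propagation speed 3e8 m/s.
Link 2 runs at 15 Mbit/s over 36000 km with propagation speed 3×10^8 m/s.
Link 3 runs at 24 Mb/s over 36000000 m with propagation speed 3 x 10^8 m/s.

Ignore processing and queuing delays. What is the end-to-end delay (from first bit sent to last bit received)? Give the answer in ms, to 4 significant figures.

245.4 ms

L = 49000 bits.
Transmission delays (L/R per hop): 0.10793, 3.26667, 2.04167 ms; sum = 5.41626 ms.
Propagation delays (d/s per hop): 4.63333e-05, 120, 120 ms; sum = 240 ms.
End-to-end = 245.4 ms.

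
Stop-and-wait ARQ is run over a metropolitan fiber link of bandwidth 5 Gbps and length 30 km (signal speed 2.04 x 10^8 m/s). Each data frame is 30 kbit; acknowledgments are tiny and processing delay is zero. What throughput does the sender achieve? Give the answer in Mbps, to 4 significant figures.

99.96 Mbps

t_tx = L/R = 30000/5000000000 = 6e-06 s.
t_prop = 30000/204000000 = 0.000147059 s; RTT = 0.000294118 s.
Cycle = t_tx + RTT = 0.000300118 s.
Throughput = L / cycle = 30000 / 0.000300118 = 99.96 Mbps.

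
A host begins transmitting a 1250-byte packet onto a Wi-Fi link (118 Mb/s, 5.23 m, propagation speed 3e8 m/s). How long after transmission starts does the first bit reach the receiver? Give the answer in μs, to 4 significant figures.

0.01743 μs

First bit experiences only propagation delay: d/s = 5.23/300000000 = 0.01743 μs.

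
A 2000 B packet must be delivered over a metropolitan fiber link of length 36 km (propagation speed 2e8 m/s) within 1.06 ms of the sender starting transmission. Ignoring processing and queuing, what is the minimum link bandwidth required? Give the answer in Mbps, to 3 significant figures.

18.2 Mbps

L = 16000 bits.
Propagation delay = 36000 / 200000000 = 0.18 ms.
Transmission budget = 1.06 − 0.18 = 0.88 ms.
R ≥ L / t_tx = 16000 bits / 0.00088 s = 18.2 Mbps.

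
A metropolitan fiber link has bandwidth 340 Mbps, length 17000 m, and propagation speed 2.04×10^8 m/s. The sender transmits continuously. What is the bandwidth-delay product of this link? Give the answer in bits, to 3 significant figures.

Propagation delay = 17000 / 204000000 = 8.33333e-05 s.
BDP = R × t_prop = 340000000 × 8.33333e-05 = 28333.3 bits.

28300 bits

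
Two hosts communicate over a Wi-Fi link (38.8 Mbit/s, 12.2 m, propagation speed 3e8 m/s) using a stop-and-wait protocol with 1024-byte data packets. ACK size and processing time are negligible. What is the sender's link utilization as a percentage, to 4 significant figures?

99.96 %

t_tx = L/R = 8192/38800000 = 0.000211134 s.
t_prop = 12.2/300000000 = 4.06667e-08 s; RTT = 8.13333e-08 s.
Cycle = t_tx + RTT = 0.000211215 s.
Utilization = t_tx / cycle = 0.000211134/0.000211215 = 99.96 %.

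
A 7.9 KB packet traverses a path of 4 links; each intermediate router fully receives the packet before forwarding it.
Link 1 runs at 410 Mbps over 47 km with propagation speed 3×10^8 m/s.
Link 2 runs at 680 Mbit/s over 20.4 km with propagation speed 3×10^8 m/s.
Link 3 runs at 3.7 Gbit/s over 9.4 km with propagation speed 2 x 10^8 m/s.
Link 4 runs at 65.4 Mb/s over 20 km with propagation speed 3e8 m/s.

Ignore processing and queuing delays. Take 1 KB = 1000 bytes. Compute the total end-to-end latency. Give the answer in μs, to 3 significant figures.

1570 μs

L = 63200 bits.
Transmission delays (L/R per hop): 154.146, 92.9412, 17.0811, 966.361 μs; sum = 1230.53 μs.
Propagation delays (d/s per hop): 156.667, 68, 47, 66.6667 μs; sum = 338.333 μs.
End-to-end = 1570 μs.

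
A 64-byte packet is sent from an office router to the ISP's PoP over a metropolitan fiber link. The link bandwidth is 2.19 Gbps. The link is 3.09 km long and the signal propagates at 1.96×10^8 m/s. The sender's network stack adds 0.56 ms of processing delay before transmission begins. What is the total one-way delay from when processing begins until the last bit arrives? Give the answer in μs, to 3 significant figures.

L = 64 × 8 = 512 bits.
Transmission delay = L/R = 512 / 2190000000 = 0.23379 μs.
Propagation delay = d/s = 3090 m / 196000000 m/s = 15.7653 μs.
Plus processing delay 0.56 ms = 560 μs.
Total = 576 μs.

576 μs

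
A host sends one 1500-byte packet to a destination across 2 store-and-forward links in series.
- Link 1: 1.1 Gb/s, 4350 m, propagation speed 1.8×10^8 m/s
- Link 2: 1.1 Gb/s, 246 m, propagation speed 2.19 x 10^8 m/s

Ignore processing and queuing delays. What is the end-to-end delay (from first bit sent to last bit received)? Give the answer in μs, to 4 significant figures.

47.11 μs

L = 1500 × 8 = 12000 bits.
Transmission delay per hop = L/R = 12000/1100000000 = 10.9091 μs; 2 hops → 21.8182 μs.
Propagation delays (d/s per hop): 24.1667, 1.12329 μs; sum = 25.29 μs.
End-to-end = 47.11 μs.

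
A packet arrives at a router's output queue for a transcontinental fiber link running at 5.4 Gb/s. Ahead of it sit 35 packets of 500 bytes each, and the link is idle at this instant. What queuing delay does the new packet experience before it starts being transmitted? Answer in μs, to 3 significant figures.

25.9 μs

Each queued packet: L/R = 4000/5400000000 = 0.740741 μs.
35 queued → 25.9259 μs.
Queuing delay = 25.9 μs.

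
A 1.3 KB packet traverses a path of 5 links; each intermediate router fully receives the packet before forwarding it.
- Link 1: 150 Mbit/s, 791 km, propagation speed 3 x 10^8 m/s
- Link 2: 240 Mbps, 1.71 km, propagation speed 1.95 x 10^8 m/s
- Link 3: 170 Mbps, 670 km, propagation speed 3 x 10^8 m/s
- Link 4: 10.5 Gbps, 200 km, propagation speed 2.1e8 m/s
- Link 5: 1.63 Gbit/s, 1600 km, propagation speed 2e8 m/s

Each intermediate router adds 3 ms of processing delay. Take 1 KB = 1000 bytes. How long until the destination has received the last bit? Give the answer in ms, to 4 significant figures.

L = 10400 bits.
Transmission delays (L/R per hop): 0.0693333, 0.0433333, 0.0611765, 0.000990476, 0.00638037 ms; sum = 0.181214 ms.
Propagation delays (d/s per hop): 2.63667, 0.00876923, 2.23333, 0.952381, 8 ms; sum = 13.8312 ms.
Processing at 4 router(s): 4 × 3 ms = 12 ms.
End-to-end = 26.01 ms.

26.01 ms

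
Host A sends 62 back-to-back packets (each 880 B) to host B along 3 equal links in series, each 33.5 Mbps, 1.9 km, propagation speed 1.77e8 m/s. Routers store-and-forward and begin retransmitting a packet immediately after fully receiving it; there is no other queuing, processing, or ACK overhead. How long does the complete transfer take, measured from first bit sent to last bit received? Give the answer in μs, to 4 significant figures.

Per-hop transmission t_tx = L/R = 7040/33500000 = 210.149 μs.
Per-hop propagation t_prop = 1900/177000000 = 10.7345 μs.
Pipeline fill: first packet needs 3·t_tx to clear all hops; remaining 61 packets each add one t_tx.
Total = (3+62-1)·t_tx + 3·t_prop = 64·210.149 + 3·10.7345 = 13480 μs.

13480 μs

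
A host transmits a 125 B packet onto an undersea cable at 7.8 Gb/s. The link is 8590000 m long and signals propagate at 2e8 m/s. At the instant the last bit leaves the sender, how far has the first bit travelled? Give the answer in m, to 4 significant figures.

t_tx = L/R = 1000/7800000000 = 1.28205e-07 s.
Distance = s × t_tx = 200000000 × 1.28205e-07 = 25.64 m.

25.64 m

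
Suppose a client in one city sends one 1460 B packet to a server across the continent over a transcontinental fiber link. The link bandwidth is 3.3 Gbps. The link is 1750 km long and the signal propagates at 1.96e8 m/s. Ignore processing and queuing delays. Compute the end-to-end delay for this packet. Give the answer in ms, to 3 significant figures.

8.93 ms

L = 1460 × 8 = 11680 bits.
Transmission delay = L/R = 11680 / 3300000000 = 0.00353939 ms.
Propagation delay = d/s = 1750000 m / 196000000 m/s = 8.92857 ms.
Total = 8.93 ms.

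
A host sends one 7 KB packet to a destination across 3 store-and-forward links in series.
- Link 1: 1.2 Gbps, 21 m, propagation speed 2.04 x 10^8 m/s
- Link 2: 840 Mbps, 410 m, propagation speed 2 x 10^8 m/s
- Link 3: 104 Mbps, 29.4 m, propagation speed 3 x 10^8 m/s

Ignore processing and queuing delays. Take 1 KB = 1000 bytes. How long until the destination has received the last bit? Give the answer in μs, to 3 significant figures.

654 μs

L = 56000 bits.
Transmission delays (L/R per hop): 46.6667, 66.6667, 538.462 μs; sum = 651.795 μs.
Propagation delays (d/s per hop): 0.102941, 2.05, 0.098 μs; sum = 2.25094 μs.
End-to-end = 654 μs.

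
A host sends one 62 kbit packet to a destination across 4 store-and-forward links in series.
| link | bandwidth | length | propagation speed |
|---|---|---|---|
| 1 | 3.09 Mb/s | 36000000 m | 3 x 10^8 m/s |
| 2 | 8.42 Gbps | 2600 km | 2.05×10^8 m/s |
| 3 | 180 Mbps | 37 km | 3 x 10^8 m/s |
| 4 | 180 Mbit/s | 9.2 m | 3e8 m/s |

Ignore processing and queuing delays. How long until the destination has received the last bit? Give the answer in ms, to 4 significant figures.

L = 62000 bits.
Transmission delays (L/R per hop): 20.0647, 0.00736342, 0.344444, 0.344444 ms; sum = 20.761 ms.
Propagation delays (d/s per hop): 120, 12.6829, 0.123333, 3.06667e-05 ms; sum = 132.806 ms.
End-to-end = 153.6 ms.

153.6 ms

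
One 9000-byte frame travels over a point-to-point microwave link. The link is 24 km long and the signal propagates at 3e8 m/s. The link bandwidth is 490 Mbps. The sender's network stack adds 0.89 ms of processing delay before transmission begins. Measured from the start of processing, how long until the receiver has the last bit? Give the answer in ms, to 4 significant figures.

1.117 ms

L = 9000 × 8 = 72000 bits.
Transmission delay = L/R = 72000 / 490000000 = 0.146939 ms.
Propagation delay = d/s = 24000 m / 300000000 m/s = 0.08 ms.
Plus processing delay 0.89 ms = 0.89 ms.
Total = 1.117 ms.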